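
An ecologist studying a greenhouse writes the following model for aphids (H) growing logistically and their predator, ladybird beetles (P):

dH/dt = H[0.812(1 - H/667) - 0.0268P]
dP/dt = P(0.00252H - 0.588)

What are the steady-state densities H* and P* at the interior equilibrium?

H* ≈ 233, P* ≈ 19.7

From dP/dt = 0 with P > 0: 0.00252H* = 0.588, so H* = 233.
Substitute into dH/dt = 0: 0.812(1 - 233/667) = 0.0268P*.
The bracket is 0.65, giving P* = 0.528/0.0268 = 19.7.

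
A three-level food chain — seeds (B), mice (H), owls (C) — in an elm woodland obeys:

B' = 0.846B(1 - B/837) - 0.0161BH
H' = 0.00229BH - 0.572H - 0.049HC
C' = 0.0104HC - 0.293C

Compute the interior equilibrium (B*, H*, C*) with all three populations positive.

B* ≈ 388, H* ≈ 28.2, C* ≈ 6.47

From dC/dt = 0: 0.0104H* = 0.293, so H* = 28.2.
From dB/dt = 0: 0.846(1 - B*/837) = 0.0161·28.2, giving B* = 837·(1 - 0.536) = 388.
From dH/dt = 0: 0.00229·388 - 0.572 = 0.049C*, so C* = 0.317/0.049 = 6.47.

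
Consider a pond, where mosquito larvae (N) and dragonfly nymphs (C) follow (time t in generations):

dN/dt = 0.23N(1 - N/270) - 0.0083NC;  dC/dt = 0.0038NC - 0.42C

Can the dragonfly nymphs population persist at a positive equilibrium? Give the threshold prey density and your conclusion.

The predator equation gives dC/dt > 0 only when N > 0.42/0.0038 = 111.
Without the predator, N → K = 270. Since 270 > 111, the predator can invade and persist.

Threshold N = 111; K > 111, so yes, the predator persists.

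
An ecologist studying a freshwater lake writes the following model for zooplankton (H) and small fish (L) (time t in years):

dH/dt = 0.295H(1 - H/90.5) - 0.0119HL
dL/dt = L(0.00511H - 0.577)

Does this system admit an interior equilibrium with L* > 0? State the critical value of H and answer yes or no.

The predator equation gives dL/dt > 0 only when H > 0.577/0.00511 = 113.
Without the predator, H → K = 90.5. Since 90.5 < 113, the predator cannot invade.

Threshold H = 113; K < 113, so no, the predator goes extinct.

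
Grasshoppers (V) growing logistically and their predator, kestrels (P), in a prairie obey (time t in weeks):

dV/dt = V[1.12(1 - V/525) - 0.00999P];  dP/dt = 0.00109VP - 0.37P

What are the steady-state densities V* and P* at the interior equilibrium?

V* ≈ 339, P* ≈ 39.6

From dP/dt = 0 with P > 0: 0.00109V* = 0.37, so V* = 339.
Substitute into dV/dt = 0: 1.12(1 - 339/525) = 0.00999P*.
The bracket is 0.353, giving P* = 0.396/0.00999 = 39.6.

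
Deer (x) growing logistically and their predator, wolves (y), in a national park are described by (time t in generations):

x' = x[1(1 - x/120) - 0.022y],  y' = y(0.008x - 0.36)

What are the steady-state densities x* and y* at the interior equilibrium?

x* ≈ 45, y* ≈ 28.4

From dy/dt = 0 with y > 0: 0.008x* = 0.36, so x* = 45.
Substitute into dx/dt = 0: 1(1 - 45/120) = 0.022y*.
The bracket is 0.625, giving y* = 0.625/0.022 = 28.4.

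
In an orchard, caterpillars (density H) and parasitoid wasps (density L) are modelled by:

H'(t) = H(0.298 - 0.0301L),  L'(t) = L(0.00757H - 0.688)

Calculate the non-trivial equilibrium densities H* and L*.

H* ≈ 90.9, L* ≈ 9.9

Set dL/dt = 0 with L > 0: 0.00757H - 0.688 = 0, so H* = 0.688/0.00757 = 90.9.
Set dH/dt = 0 with H > 0: 0.298 - 0.0301L = 0, so L* = 0.298/0.0301 = 9.9.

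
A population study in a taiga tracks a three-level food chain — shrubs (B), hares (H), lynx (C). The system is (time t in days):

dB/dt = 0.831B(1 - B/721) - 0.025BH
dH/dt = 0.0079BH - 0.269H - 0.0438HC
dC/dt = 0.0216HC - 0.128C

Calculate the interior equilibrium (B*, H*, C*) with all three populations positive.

From dC/dt = 0: 0.0216H* = 0.128, so H* = 5.93.
From dB/dt = 0: 0.831(1 - B*/721) = 0.025·5.93, giving B* = 721·(1 - 0.178) = 592.
From dH/dt = 0: 0.0079·592 - 0.269 = 0.0438C*, so C* = 4.41/0.0438 = 101.

B* ≈ 592, H* ≈ 5.93, C* ≈ 101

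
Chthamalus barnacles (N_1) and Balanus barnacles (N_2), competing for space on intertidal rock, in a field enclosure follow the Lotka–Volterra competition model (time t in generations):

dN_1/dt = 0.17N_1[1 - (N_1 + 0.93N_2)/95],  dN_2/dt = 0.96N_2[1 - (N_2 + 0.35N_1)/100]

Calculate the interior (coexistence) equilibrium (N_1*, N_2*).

N_1* ≈ 2.97, N_2* ≈ 99

Setting both brackets to zero gives the nullclines N_1 + 0.93N_2 = 95 and 0.35N_1 + N_2 = 100.
Substituting N_2 = 100 - 0.35N_1 into the first: N_1(1 - 0.93·0.35) = 95 - 0.93·100.
So N_1* = 2/0.674 = 2.97, and then N_2* = 100 - 0.35·2.97 = 99.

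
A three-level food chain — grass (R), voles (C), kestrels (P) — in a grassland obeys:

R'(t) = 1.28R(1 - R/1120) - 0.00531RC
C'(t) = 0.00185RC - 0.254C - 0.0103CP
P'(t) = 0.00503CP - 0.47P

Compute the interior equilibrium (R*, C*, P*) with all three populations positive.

From dP/dt = 0: 0.00503C* = 0.47, so C* = 93.4.
From dR/dt = 0: 1.28(1 - R*/1120) = 0.00531·93.4, giving R* = 1120·(1 - 0.388) = 686.
From dC/dt = 0: 0.00185·686 - 0.254 = 0.0103P*, so P* = 1.01/0.0103 = 98.5.

R* ≈ 686, C* ≈ 93.4, P* ≈ 98.5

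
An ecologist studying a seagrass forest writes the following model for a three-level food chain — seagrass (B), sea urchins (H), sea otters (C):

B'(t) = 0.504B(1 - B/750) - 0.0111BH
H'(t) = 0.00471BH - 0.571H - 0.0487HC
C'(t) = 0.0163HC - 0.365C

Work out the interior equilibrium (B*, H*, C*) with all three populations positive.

From dC/dt = 0: 0.0163H* = 0.365, so H* = 22.4.
From dB/dt = 0: 0.504(1 - B*/750) = 0.0111·22.4, giving B* = 750·(1 - 0.493) = 380.
From dH/dt = 0: 0.00471·380 - 0.571 = 0.0487C*, so C* = 1.22/0.0487 = 25.

B* ≈ 380, H* ≈ 22.4, C* ≈ 25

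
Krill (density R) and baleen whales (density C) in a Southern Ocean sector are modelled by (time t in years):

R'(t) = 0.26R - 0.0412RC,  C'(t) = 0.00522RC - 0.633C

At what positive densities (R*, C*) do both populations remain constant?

Set dC/dt = 0 with C > 0: 0.00522R - 0.633 = 0, so R* = 0.633/0.00522 = 121.
Set dR/dt = 0 with R > 0: 0.26 - 0.0412C = 0, so C* = 0.26/0.0412 = 6.31.

R* ≈ 121, C* ≈ 6.31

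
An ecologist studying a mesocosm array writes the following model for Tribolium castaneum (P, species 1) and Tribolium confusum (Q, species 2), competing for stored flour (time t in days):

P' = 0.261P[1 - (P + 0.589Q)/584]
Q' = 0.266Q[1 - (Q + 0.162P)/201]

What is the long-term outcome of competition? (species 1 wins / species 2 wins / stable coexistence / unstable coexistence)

stable coexistence

Compare the nullcline intercepts: K1/α12 = 584/0.589 = 992 > K2 = 201; K2/α21 = 201/0.162 = 1240 > K1 = 584.
Since both inequalities hold, each species can invade when rare, so the interior equilibrium is stable.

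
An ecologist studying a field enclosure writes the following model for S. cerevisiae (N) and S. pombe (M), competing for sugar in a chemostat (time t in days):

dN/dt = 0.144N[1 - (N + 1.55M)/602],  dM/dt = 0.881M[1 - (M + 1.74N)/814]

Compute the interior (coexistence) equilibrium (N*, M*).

Setting both brackets to zero gives the nullclines N + 1.55M = 602 and 1.74N + M = 814.
Substituting M = 814 - 1.74N into the first: N(1 - 1.55·1.74) = 602 - 1.55·814.
So N* = -660/-1.7 = 389, and then M* = 814 - 1.74·389 = 138.

N* ≈ 389, M* ≈ 138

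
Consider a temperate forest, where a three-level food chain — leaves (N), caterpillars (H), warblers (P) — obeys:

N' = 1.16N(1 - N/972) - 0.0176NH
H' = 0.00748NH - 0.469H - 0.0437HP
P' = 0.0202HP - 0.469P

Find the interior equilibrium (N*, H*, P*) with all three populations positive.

From dP/dt = 0: 0.0202H* = 0.469, so H* = 23.2.
From dN/dt = 0: 1.16(1 - N*/972) = 0.0176·23.2, giving N* = 972·(1 - 0.352) = 630.
From dH/dt = 0: 0.00748·630 - 0.469 = 0.0437P*, so P* = 4.24/0.0437 = 97.

N* ≈ 630, H* ≈ 23.2, P* ≈ 97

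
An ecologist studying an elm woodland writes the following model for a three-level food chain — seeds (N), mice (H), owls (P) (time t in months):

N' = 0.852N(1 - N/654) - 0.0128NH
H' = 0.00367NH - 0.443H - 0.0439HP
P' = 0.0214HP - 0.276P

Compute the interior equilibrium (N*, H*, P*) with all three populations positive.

From dP/dt = 0: 0.0214H* = 0.276, so H* = 12.9.
From dN/dt = 0: 0.852(1 - N*/654) = 0.0128·12.9, giving N* = 654·(1 - 0.194) = 527.
From dH/dt = 0: 0.00367·527 - 0.443 = 0.0439P*, so P* = 1.49/0.0439 = 34.

N* ≈ 527, H* ≈ 12.9, P* ≈ 34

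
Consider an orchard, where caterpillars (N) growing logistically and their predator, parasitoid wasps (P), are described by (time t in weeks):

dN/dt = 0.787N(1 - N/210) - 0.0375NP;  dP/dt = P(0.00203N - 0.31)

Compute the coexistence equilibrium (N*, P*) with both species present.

N* ≈ 153, P* ≈ 5.73

From dP/dt = 0 with P > 0: 0.00203N* = 0.31, so N* = 153.
Substitute into dN/dt = 0: 0.787(1 - 153/210) = 0.0375P*.
The bracket is 0.273, giving P* = 0.215/0.0375 = 5.73.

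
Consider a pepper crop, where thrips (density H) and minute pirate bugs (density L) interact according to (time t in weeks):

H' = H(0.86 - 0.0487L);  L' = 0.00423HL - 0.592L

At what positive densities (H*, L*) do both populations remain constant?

Set dL/dt = 0 with L > 0: 0.00423H - 0.592 = 0, so H* = 0.592/0.00423 = 140.
Set dH/dt = 0 with H > 0: 0.86 - 0.0487L = 0, so L* = 0.86/0.0487 = 17.7.

H* ≈ 140, L* ≈ 17.7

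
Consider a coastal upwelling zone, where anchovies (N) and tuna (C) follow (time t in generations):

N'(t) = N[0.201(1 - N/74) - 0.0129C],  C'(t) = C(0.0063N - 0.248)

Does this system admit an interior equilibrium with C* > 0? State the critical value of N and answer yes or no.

The predator equation gives dC/dt > 0 only when N > 0.248/0.0063 = 39.4.
Without the predator, N → K = 74. Since 74 > 39.4, the predator can invade and persist.

Threshold N = 39.4; K > 39.4, so yes, the predator persists.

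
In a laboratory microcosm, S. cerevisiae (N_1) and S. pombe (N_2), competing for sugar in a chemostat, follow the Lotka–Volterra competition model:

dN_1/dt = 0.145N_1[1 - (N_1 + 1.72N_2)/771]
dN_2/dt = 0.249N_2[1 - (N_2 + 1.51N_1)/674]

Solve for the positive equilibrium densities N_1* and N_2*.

Setting both brackets to zero gives the nullclines N_1 + 1.72N_2 = 771 and 1.51N_1 + N_2 = 674.
Substituting N_2 = 674 - 1.51N_1 into the first: N_1(1 - 1.72·1.51) = 771 - 1.72·674.
So N_1* = -388/-1.6 = 243, and then N_2* = 674 - 1.51·243 = 307.

N_1* ≈ 243, N_2* ≈ 307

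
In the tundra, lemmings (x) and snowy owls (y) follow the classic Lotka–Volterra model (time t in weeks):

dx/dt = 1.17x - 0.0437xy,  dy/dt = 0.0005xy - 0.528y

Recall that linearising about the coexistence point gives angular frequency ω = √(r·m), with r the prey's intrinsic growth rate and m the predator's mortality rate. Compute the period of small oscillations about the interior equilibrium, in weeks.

Here r = 1.17 and m = 0.528, so r·m = 0.618.
ω = √0.618 = 0.786 per week, hence T = 2π/ω ≈ 7.99 weeks.

T ≈ 7.99 weeks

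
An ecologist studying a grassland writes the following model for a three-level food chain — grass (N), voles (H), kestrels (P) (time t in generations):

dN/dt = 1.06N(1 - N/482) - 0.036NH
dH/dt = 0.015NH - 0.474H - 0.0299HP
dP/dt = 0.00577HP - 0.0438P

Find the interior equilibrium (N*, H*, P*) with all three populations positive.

From dP/dt = 0: 0.00577H* = 0.0438, so H* = 7.59.
From dN/dt = 0: 1.06(1 - N*/482) = 0.036·7.59, giving N* = 482·(1 - 0.258) = 358.
From dH/dt = 0: 0.015·358 - 0.474 = 0.0299P*, so P* = 4.89/0.0299 = 164.

N* ≈ 358, H* ≈ 7.59, P* ≈ 164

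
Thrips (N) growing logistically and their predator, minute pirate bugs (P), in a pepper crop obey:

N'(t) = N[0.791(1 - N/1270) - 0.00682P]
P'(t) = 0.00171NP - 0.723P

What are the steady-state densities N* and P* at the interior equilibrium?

From dP/dt = 0 with P > 0: 0.00171N* = 0.723, so N* = 423.
Substitute into dN/dt = 0: 0.791(1 - 423/1270) = 0.00682P*.
The bracket is 0.667, giving P* = 0.528/0.00682 = 77.4.

N* ≈ 423, P* ≈ 77.4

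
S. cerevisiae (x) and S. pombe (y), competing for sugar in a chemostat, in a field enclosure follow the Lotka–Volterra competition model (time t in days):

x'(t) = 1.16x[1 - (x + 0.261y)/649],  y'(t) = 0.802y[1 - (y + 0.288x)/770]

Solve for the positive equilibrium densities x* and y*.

Setting both brackets to zero gives the nullclines x + 0.261y = 649 and 0.288x + y = 770.
Substituting y = 770 - 0.288x into the first: x(1 - 0.261·0.288) = 649 - 0.261·770.
So x* = 448/0.925 = 484, and then y* = 770 - 0.288·484 = 630.

x* ≈ 484, y* ≈ 630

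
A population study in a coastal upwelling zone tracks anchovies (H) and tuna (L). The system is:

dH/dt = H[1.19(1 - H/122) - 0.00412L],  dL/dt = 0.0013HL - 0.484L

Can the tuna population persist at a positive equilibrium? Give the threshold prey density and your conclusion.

The predator equation gives dL/dt > 0 only when H > 0.484/0.0013 = 372.
Without the predator, H → K = 122. Since 122 < 372, the predator cannot invade.

Threshold H = 372; K < 372, so no, the predator goes extinct.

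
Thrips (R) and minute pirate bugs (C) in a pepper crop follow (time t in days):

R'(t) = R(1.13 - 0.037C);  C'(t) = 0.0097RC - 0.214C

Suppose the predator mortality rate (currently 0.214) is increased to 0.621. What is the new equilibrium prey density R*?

R* ≈ 64

At the interior fixed point, setting dC/dt = 0 with C > 0 fixes R* = (predator death rate)/(RC coefficient) — independent of the other coefficients.
With the change, R* = 0.621/0.0097 = 64; it rises from 22.1.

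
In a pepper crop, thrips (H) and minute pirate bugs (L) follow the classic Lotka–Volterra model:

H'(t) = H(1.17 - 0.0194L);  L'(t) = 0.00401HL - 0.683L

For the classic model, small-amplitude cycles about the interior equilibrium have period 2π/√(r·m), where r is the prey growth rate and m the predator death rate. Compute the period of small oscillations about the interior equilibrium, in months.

Here r = 1.17 and m = 0.683, so r·m = 0.799.
ω = √0.799 = 0.894 per month, hence T = 2π/ω ≈ 7.03 months.

T ≈ 7.03 months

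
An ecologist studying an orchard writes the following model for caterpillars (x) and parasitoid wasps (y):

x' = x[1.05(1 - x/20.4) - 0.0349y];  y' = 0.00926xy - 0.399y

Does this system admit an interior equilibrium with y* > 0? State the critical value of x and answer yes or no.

The predator equation gives dy/dt > 0 only when x > 0.399/0.00926 = 43.1.
Without the predator, x → K = 20.4. Since 20.4 < 43.1, the predator cannot invade.

Threshold x = 43.1; K < 43.1, so no, the predator goes extinct.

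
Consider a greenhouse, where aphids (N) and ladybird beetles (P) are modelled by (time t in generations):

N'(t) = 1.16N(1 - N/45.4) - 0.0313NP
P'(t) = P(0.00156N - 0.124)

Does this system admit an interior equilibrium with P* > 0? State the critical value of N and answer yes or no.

Threshold N = 79.5; K < 79.5, so no, the predator goes extinct.

The predator equation gives dP/dt > 0 only when N > 0.124/0.00156 = 79.5.
Without the predator, N → K = 45.4. Since 45.4 < 79.5, the predator cannot invade.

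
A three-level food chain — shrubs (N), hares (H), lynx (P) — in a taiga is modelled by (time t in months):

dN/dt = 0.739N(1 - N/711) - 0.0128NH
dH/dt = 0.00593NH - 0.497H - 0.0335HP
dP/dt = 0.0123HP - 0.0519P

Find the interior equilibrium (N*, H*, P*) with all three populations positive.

N* ≈ 659, H* ≈ 4.22, P* ≈ 102

From dP/dt = 0: 0.0123H* = 0.0519, so H* = 4.22.
From dN/dt = 0: 0.739(1 - N*/711) = 0.0128·4.22, giving N* = 711·(1 - 0.0731) = 659.
From dH/dt = 0: 0.00593·659 - 0.497 = 0.0335P*, so P* = 3.41/0.0335 = 102.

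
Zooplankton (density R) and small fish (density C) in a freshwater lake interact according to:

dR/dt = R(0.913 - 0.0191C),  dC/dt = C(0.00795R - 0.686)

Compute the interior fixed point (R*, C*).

R* ≈ 86.3, C* ≈ 47.8

Set dC/dt = 0 with C > 0: 0.00795R - 0.686 = 0, so R* = 0.686/0.00795 = 86.3.
Set dR/dt = 0 with R > 0: 0.913 - 0.0191C = 0, so C* = 0.913/0.0191 = 47.8.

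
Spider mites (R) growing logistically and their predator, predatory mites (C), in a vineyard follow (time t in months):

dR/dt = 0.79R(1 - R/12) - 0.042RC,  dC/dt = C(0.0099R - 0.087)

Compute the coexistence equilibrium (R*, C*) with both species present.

R* ≈ 8.79, C* ≈ 5.03

From dC/dt = 0 with C > 0: 0.0099R* = 0.087, so R* = 8.79.
Substitute into dR/dt = 0: 0.79(1 - 8.79/12) = 0.042C*.
The bracket is 0.268, giving C* = 0.211/0.042 = 5.03.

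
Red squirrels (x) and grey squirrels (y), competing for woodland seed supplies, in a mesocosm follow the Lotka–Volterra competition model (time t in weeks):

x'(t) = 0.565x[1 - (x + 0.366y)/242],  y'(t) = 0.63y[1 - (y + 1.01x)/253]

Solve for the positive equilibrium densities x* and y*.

Setting both brackets to zero gives the nullclines x + 0.366y = 242 and 1.01x + y = 253.
Substituting y = 253 - 1.01x into the first: x(1 - 0.366·1.01) = 242 - 0.366·253.
So x* = 149/0.63 = 237, and then y* = 253 - 1.01·237 = 13.6.

x* ≈ 237, y* ≈ 13.6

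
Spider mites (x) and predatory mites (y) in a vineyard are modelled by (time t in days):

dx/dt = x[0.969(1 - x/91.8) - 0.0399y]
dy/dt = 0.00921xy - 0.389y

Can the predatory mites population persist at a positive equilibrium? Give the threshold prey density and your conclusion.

The predator equation gives dy/dt > 0 only when x > 0.389/0.00921 = 42.2.
Without the predator, x → K = 91.8. Since 91.8 > 42.2, the predator can invade and persist.

Threshold x = 42.2; K > 42.2, so yes, the predator persists.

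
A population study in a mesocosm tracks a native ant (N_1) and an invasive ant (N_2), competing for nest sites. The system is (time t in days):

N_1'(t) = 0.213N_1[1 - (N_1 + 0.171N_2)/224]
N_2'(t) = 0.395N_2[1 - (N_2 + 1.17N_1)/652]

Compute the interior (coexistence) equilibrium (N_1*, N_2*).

N_1* ≈ 141, N_2* ≈ 487

Setting both brackets to zero gives the nullclines N_1 + 0.171N_2 = 224 and 1.17N_1 + N_2 = 652.
Substituting N_2 = 652 - 1.17N_1 into the first: N_1(1 - 0.171·1.17) = 224 - 0.171·652.
So N_1* = 113/0.8 = 141, and then N_2* = 652 - 1.17·141 = 487.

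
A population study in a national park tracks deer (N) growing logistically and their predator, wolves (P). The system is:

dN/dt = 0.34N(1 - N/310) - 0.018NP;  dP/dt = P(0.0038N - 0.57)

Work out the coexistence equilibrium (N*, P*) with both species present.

N* ≈ 150, P* ≈ 9.75

From dP/dt = 0 with P > 0: 0.0038N* = 0.57, so N* = 150.
Substitute into dN/dt = 0: 0.34(1 - 150/310) = 0.018P*.
The bracket is 0.516, giving P* = 0.175/0.018 = 9.75.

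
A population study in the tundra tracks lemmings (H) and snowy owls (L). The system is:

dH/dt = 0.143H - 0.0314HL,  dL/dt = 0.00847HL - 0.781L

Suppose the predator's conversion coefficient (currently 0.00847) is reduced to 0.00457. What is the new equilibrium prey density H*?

H* ≈ 171

At the interior fixed point, setting dL/dt = 0 with L > 0 fixes H* = (predator death rate)/(HL coefficient) — independent of the other coefficients.
With the change, H* = 0.781/0.00457 = 171; it rises from 92.2.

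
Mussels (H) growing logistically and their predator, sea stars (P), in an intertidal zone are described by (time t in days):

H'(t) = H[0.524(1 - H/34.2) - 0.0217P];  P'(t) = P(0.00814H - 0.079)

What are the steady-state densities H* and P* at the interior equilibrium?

H* ≈ 9.71, P* ≈ 17.3

From dP/dt = 0 with P > 0: 0.00814H* = 0.079, so H* = 9.71.
Substitute into dH/dt = 0: 0.524(1 - 9.71/34.2) = 0.0217P*.
The bracket is 0.716, giving P* = 0.375/0.0217 = 17.3.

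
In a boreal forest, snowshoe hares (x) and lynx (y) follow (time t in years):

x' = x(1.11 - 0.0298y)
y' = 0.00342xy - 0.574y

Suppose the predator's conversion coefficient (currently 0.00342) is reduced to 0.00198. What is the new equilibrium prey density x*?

At the interior fixed point, setting dy/dt = 0 with y > 0 fixes x* = (predator death rate)/(xy coefficient) — independent of the other coefficients.
With the change, x* = 0.574/0.00198 = 290; it rises from 168.

x* ≈ 290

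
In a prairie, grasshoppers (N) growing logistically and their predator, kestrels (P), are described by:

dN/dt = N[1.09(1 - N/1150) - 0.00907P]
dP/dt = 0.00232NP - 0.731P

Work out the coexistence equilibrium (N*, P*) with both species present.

From dP/dt = 0 with P > 0: 0.00232N* = 0.731, so N* = 315.
Substitute into dN/dt = 0: 1.09(1 - 315/1150) = 0.00907P*.
The bracket is 0.726, giving P* = 0.791/0.00907 = 87.2.

N* ≈ 315, P* ≈ 87.2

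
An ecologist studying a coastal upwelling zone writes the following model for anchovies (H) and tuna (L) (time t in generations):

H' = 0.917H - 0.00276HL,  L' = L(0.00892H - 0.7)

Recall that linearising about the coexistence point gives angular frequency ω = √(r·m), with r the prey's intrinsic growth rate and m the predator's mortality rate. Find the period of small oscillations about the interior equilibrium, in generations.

T ≈ 7.84 generations

Here r = 0.917 and m = 0.7, so r·m = 0.642.
ω = √0.642 = 0.801 per generation, hence T = 2π/ω ≈ 7.84 generations.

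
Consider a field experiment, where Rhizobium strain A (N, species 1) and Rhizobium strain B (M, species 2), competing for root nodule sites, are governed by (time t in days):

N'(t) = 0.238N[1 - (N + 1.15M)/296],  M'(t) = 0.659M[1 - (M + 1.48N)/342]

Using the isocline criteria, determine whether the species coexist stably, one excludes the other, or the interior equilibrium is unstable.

unstable coexistence (outcome depends on initial conditions)

Compare the nullcline intercepts: K1/α12 = 296/1.15 = 257 < K2 = 342; K2/α21 = 342/1.48 = 231 < K1 = 296.
Since both are reversed, neither can invade when rare; the interior point is a saddle.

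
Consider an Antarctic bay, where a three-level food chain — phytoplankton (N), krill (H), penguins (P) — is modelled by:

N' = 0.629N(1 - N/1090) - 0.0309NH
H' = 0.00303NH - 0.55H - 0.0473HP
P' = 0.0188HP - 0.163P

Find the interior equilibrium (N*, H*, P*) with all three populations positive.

From dP/dt = 0: 0.0188H* = 0.163, so H* = 8.67.
From dN/dt = 0: 0.629(1 - N*/1090) = 0.0309·8.67, giving N* = 1090·(1 - 0.426) = 626.
From dH/dt = 0: 0.00303·626 - 0.55 = 0.0473P*, so P* = 1.35/0.0473 = 28.5.

N* ≈ 626, H* ≈ 8.67, P* ≈ 28.5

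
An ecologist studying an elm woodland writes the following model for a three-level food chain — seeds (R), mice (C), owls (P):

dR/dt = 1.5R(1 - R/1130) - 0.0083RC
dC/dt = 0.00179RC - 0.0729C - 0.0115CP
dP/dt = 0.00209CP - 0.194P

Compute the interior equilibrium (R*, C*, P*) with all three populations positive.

From dP/dt = 0: 0.00209C* = 0.194, so C* = 92.8.
From dR/dt = 0: 1.5(1 - R*/1130) = 0.0083·92.8, giving R* = 1130·(1 - 0.514) = 550.
From dC/dt = 0: 0.00179·550 - 0.0729 = 0.0115P*, so P* = 0.911/0.0115 = 79.2.

R* ≈ 550, C* ≈ 92.8, P* ≈ 79.2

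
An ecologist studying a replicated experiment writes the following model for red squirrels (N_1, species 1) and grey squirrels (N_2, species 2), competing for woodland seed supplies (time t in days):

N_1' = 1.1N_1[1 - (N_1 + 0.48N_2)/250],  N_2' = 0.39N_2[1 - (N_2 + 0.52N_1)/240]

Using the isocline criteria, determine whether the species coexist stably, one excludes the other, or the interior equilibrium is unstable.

Compare the nullcline intercepts: K1/α12 = 250/0.48 = 521 > K2 = 240; K2/α21 = 240/0.52 = 462 > K1 = 250.
Since both inequalities hold, each species can invade when rare, so the interior equilibrium is stable.

stable coexistence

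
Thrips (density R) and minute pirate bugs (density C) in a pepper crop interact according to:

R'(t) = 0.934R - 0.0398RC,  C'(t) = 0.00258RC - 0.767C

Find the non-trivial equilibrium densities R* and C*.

Set dC/dt = 0 with C > 0: 0.00258R - 0.767 = 0, so R* = 0.767/0.00258 = 297.
Set dR/dt = 0 with R > 0: 0.934 - 0.0398C = 0, so C* = 0.934/0.0398 = 23.5.

R* ≈ 297, C* ≈ 23.5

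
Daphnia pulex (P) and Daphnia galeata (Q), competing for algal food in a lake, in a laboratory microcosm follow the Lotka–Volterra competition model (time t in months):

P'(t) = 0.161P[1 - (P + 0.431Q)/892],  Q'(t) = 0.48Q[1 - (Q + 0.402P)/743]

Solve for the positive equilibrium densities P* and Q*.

Setting both brackets to zero gives the nullclines P + 0.431Q = 892 and 0.402P + Q = 743.
Substituting Q = 743 - 0.402P into the first: P(1 - 0.431·0.402) = 892 - 0.431·743.
So P* = 572/0.827 = 692, and then Q* = 743 - 0.402·692 = 465.

P* ≈ 692, Q* ≈ 465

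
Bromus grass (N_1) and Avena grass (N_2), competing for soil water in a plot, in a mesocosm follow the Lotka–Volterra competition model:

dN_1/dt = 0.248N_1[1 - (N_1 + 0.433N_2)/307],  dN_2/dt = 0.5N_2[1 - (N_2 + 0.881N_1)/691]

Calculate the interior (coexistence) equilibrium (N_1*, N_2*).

N_1* ≈ 12.6, N_2* ≈ 680

Setting both brackets to zero gives the nullclines N_1 + 0.433N_2 = 307 and 0.881N_1 + N_2 = 691.
Substituting N_2 = 691 - 0.881N_1 into the first: N_1(1 - 0.433·0.881) = 307 - 0.433·691.
So N_1* = 7.8/0.619 = 12.6, and then N_2* = 691 - 0.881·12.6 = 680.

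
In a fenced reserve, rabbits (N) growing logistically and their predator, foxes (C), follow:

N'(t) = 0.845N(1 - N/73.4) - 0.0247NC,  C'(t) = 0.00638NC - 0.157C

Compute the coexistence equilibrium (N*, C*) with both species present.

N* ≈ 24.6, C* ≈ 22.7

From dC/dt = 0 with C > 0: 0.00638N* = 0.157, so N* = 24.6.
Substitute into dN/dt = 0: 0.845(1 - 24.6/73.4) = 0.0247C*.
The bracket is 0.665, giving C* = 0.562/0.0247 = 22.7.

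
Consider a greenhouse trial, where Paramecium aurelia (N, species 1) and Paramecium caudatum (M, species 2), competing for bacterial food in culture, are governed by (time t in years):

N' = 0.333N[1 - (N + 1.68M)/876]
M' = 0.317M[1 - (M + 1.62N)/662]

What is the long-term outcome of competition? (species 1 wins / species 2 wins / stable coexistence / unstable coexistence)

unstable coexistence (outcome depends on initial conditions)

Compare the nullcline intercepts: K1/α12 = 876/1.68 = 521 < K2 = 662; K2/α21 = 662/1.62 = 409 < K1 = 876.
Since both are reversed, neither can invade when rare; the interior point is a saddle.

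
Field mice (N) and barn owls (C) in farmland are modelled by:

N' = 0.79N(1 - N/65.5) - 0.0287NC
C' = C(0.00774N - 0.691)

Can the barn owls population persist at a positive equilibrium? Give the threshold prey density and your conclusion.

The predator equation gives dC/dt > 0 only when N > 0.691/0.00774 = 89.3.
Without the predator, N → K = 65.5. Since 65.5 < 89.3, the predator cannot invade.

Threshold N = 89.3; K < 89.3, so no, the predator goes extinct.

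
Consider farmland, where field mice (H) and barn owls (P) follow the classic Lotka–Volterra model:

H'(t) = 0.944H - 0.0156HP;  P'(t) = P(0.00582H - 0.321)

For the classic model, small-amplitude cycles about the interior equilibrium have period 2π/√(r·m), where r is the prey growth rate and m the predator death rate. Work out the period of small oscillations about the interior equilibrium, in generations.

T ≈ 11.4 generations

Here r = 0.944 and m = 0.321, so r·m = 0.303.
ω = √0.303 = 0.55 per generation, hence T = 2π/ω ≈ 11.4 generations.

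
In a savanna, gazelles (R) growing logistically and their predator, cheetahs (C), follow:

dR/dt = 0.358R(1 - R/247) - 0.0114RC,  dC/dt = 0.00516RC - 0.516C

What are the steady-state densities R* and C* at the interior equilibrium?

From dC/dt = 0 with C > 0: 0.00516R* = 0.516, so R* = 100.
Substitute into dR/dt = 0: 0.358(1 - 100/247) = 0.0114C*.
The bracket is 0.595, giving C* = 0.213/0.0114 = 18.7.

R* ≈ 100, C* ≈ 18.7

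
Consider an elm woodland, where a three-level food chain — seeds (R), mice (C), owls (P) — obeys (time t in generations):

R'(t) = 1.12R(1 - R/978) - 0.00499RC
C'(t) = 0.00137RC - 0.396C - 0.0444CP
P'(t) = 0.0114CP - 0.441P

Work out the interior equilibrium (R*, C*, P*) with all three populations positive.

From dP/dt = 0: 0.0114C* = 0.441, so C* = 38.7.
From dR/dt = 0: 1.12(1 - R*/978) = 0.00499·38.7, giving R* = 978·(1 - 0.172) = 809.
From dC/dt = 0: 0.00137·809 - 0.396 = 0.0444P*, so P* = 0.713/0.0444 = 16.1.

R* ≈ 809, C* ≈ 38.7, P* ≈ 16.1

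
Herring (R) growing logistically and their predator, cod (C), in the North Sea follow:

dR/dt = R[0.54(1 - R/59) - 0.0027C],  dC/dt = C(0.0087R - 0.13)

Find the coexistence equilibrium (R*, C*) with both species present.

R* ≈ 14.9, C* ≈ 149

From dC/dt = 0 with C > 0: 0.0087R* = 0.13, so R* = 14.9.
Substitute into dR/dt = 0: 0.54(1 - 14.9/59) = 0.0027C*.
The bracket is 0.747, giving C* = 0.403/0.0027 = 149.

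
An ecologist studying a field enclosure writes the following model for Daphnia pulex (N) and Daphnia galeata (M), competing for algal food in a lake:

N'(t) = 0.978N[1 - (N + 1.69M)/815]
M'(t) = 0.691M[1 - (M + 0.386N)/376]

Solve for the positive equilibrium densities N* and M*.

Setting both brackets to zero gives the nullclines N + 1.69M = 815 and 0.386N + M = 376.
Substituting M = 376 - 0.386N into the first: N(1 - 1.69·0.386) = 815 - 1.69·376.
So N* = 180/0.348 = 516, and then M* = 376 - 0.386·516 = 177.

N* ≈ 516, M* ≈ 177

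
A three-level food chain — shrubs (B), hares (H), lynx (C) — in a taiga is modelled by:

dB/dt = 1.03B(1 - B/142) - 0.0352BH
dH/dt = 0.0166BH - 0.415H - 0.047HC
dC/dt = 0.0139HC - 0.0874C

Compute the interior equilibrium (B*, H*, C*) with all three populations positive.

From dC/dt = 0: 0.0139H* = 0.0874, so H* = 6.29.
From dB/dt = 0: 1.03(1 - B*/142) = 0.0352·6.29, giving B* = 142·(1 - 0.215) = 111.
From dH/dt = 0: 0.0166·111 - 0.415 = 0.047C*, so C* = 1.44/0.047 = 30.5.

B* ≈ 111, H* ≈ 6.29, C* ≈ 30.5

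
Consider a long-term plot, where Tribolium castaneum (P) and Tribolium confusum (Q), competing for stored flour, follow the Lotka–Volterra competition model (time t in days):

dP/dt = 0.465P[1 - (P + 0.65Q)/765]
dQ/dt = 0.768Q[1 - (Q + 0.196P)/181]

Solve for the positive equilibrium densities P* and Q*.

Setting both brackets to zero gives the nullclines P + 0.65Q = 765 and 0.196P + Q = 181.
Substituting Q = 181 - 0.196P into the first: P(1 - 0.65·0.196) = 765 - 0.65·181.
So P* = 647/0.873 = 742, and then Q* = 181 - 0.196·742 = 35.6.

P* ≈ 742, Q* ≈ 35.6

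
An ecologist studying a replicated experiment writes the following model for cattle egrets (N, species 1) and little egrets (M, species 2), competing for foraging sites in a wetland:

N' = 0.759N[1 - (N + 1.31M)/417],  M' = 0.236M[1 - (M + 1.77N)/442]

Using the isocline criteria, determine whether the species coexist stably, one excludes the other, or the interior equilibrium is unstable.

unstable coexistence (outcome depends on initial conditions)

Compare the nullcline intercepts: K1/α12 = 417/1.31 = 318 < K2 = 442; K2/α21 = 442/1.77 = 250 < K1 = 417.
Since both are reversed, neither can invade when rare; the interior point is a saddle.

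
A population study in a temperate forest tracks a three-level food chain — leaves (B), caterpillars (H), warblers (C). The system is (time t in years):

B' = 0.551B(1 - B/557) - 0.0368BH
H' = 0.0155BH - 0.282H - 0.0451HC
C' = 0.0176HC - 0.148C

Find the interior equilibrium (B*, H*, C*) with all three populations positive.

From dC/dt = 0: 0.0176H* = 0.148, so H* = 8.41.
From dB/dt = 0: 0.551(1 - B*/557) = 0.0368·8.41, giving B* = 557·(1 - 0.562) = 244.
From dH/dt = 0: 0.0155·244 - 0.282 = 0.0451C*, so C* = 3.5/0.0451 = 77.7.

B* ≈ 244, H* ≈ 8.41, C* ≈ 77.7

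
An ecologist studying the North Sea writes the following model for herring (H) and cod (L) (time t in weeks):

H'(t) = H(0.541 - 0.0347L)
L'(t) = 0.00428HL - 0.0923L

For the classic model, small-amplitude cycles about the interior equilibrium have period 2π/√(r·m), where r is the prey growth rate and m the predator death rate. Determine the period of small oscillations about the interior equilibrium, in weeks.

Here r = 0.541 and m = 0.0923, so r·m = 0.0499.
ω = √0.0499 = 0.223 per week, hence T = 2π/ω ≈ 28.1 weeks.

T ≈ 28.1 weeks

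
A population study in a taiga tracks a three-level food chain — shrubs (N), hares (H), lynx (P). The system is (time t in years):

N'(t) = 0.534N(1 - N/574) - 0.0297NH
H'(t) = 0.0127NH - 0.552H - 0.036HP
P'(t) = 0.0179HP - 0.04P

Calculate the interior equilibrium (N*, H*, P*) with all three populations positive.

From dP/dt = 0: 0.0179H* = 0.04, so H* = 2.23.
From dN/dt = 0: 0.534(1 - N*/574) = 0.0297·2.23, giving N* = 574·(1 - 0.124) = 503.
From dH/dt = 0: 0.0127·503 - 0.552 = 0.036P*, so P* = 5.83/0.036 = 162.

N* ≈ 503, H* ≈ 2.23, P* ≈ 162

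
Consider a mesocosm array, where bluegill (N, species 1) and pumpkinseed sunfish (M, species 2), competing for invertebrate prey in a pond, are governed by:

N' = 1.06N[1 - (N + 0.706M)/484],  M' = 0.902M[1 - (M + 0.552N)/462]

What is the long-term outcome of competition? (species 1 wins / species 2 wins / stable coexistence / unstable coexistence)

stable coexistence

Compare the nullcline intercepts: K1/α12 = 484/0.706 = 686 > K2 = 462; K2/α21 = 462/0.552 = 837 > K1 = 484.
Since both inequalities hold, each species can invade when rare, so the interior equilibrium is stable.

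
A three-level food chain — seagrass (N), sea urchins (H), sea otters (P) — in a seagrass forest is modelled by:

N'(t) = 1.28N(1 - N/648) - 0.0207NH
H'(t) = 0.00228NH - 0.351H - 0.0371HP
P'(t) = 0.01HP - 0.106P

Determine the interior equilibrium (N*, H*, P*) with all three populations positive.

From dP/dt = 0: 0.01H* = 0.106, so H* = 10.6.
From dN/dt = 0: 1.28(1 - N*/648) = 0.0207·10.6, giving N* = 648·(1 - 0.171) = 537.
From dH/dt = 0: 0.00228·537 - 0.351 = 0.0371P*, so P* = 0.873/0.0371 = 23.5.

N* ≈ 537, H* ≈ 10.6, P* ≈ 23.5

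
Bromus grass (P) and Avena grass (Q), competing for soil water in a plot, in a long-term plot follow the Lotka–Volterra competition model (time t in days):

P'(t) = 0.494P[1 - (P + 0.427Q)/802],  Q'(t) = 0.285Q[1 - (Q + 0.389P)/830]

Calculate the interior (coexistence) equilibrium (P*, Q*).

P* ≈ 537, Q* ≈ 621

Setting both brackets to zero gives the nullclines P + 0.427Q = 802 and 0.389P + Q = 830.
Substituting Q = 830 - 0.389P into the first: P(1 - 0.427·0.389) = 802 - 0.427·830.
So P* = 448/0.834 = 537, and then Q* = 830 - 0.389·537 = 621.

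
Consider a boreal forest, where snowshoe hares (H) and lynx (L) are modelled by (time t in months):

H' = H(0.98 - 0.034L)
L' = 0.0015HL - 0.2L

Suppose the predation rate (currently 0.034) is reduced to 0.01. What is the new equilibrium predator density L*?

At the interior fixed point, setting dH/dt = 0 with H > 0 fixes L* = (prey growth rate)/(HL coefficient) — independent of the other coefficients.
With the change, L* = 0.98/0.01 = 98; it rises from 28.8.

L* ≈ 98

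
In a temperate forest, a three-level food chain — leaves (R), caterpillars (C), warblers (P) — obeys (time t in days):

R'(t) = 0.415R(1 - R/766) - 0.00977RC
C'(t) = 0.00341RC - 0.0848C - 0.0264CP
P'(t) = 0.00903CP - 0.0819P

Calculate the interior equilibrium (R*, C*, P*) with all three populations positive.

From dP/dt = 0: 0.00903C* = 0.0819, so C* = 9.07.
From dR/dt = 0: 0.415(1 - R*/766) = 0.00977·9.07, giving R* = 766·(1 - 0.214) = 602.
From dC/dt = 0: 0.00341·602 - 0.0848 = 0.0264P*, so P* = 1.97/0.0264 = 74.6.

R* ≈ 602, C* ≈ 9.07, P* ≈ 74.6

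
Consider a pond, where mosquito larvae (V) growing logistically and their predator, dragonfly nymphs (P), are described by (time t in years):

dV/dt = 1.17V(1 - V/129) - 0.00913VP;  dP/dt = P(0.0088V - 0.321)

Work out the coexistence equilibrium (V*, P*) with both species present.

From dP/dt = 0 with P > 0: 0.0088V* = 0.321, so V* = 36.5.
Substitute into dV/dt = 0: 1.17(1 - 36.5/129) = 0.00913P*.
The bracket is 0.717, giving P* = 0.839/0.00913 = 91.9.

V* ≈ 36.5, P* ≈ 91.9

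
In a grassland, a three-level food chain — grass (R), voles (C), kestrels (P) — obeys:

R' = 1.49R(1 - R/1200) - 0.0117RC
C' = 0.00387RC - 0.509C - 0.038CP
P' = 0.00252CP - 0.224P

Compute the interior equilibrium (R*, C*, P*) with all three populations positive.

R* ≈ 362, C* ≈ 88.9, P* ≈ 23.5

From dP/dt = 0: 0.00252C* = 0.224, so C* = 88.9.
From dR/dt = 0: 1.49(1 - R*/1200) = 0.0117·88.9, giving R* = 1200·(1 - 0.698) = 362.
From dC/dt = 0: 0.00387·362 - 0.509 = 0.038P*, so P* = 0.894/0.038 = 23.5.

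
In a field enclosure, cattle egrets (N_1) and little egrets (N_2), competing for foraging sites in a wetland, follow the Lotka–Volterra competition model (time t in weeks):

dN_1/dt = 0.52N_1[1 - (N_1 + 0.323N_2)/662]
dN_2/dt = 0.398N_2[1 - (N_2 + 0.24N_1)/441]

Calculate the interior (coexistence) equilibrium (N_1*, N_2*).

N_1* ≈ 563, N_2* ≈ 306

Setting both brackets to zero gives the nullclines N_1 + 0.323N_2 = 662 and 0.24N_1 + N_2 = 441.
Substituting N_2 = 441 - 0.24N_1 into the first: N_1(1 - 0.323·0.24) = 662 - 0.323·441.
So N_1* = 520/0.922 = 563, and then N_2* = 441 - 0.24·563 = 306.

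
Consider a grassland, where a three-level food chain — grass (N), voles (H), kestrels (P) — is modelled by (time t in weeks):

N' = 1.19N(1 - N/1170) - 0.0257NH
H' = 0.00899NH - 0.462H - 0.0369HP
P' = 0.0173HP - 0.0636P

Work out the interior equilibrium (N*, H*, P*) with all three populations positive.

N* ≈ 1080, H* ≈ 3.68, P* ≈ 250

From dP/dt = 0: 0.0173H* = 0.0636, so H* = 3.68.
From dN/dt = 0: 1.19(1 - N*/1170) = 0.0257·3.68, giving N* = 1170·(1 - 0.0794) = 1080.
From dH/dt = 0: 0.00899·1080 - 0.462 = 0.0369P*, so P* = 9.22/0.0369 = 250.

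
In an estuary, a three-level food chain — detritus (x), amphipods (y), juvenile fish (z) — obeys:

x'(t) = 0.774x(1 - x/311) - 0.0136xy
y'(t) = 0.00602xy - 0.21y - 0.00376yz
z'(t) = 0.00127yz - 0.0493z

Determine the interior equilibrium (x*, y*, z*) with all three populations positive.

x* ≈ 98.9, y* ≈ 38.8, z* ≈ 102

From dz/dt = 0: 0.00127y* = 0.0493, so y* = 38.8.
From dx/dt = 0: 0.774(1 - x*/311) = 0.0136·38.8, giving x* = 311·(1 - 0.682) = 98.9.
From dy/dt = 0: 0.00602·98.9 - 0.21 = 0.00376z*, so z* = 0.385/0.00376 = 102.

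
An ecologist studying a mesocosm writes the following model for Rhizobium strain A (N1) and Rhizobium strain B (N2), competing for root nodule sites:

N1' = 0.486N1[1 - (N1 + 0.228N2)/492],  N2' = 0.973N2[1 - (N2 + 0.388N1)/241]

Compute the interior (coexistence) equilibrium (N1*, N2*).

N1* ≈ 479, N2* ≈ 55

Setting both brackets to zero gives the nullclines N1 + 0.228N2 = 492 and 0.388N1 + N2 = 241.
Substituting N2 = 241 - 0.388N1 into the first: N1(1 - 0.228·0.388) = 492 - 0.228·241.
So N1* = 437/0.912 = 479, and then N2* = 241 - 0.388·479 = 55.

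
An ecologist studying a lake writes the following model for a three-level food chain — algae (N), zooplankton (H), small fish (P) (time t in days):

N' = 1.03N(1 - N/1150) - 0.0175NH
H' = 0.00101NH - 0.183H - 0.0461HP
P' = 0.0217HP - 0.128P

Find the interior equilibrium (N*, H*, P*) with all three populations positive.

From dP/dt = 0: 0.0217H* = 0.128, so H* = 5.9.
From dN/dt = 0: 1.03(1 - N*/1150) = 0.0175·5.9, giving N* = 1150·(1 - 0.1) = 1030.
From dH/dt = 0: 0.00101·1030 - 0.183 = 0.0461P*, so P* = 0.862/0.0461 = 18.7.

N* ≈ 1030, H* ≈ 5.9, P* ≈ 18.7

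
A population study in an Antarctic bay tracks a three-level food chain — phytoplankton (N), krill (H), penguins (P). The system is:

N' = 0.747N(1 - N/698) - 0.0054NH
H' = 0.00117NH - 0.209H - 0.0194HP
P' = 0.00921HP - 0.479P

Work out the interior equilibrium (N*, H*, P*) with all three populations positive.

N* ≈ 436, H* ≈ 52, P* ≈ 15.5

From dP/dt = 0: 0.00921H* = 0.479, so H* = 52.
From dN/dt = 0: 0.747(1 - N*/698) = 0.0054·52, giving N* = 698·(1 - 0.376) = 436.
From dH/dt = 0: 0.00117·436 - 0.209 = 0.0194P*, so P* = 0.301/0.0194 = 15.5.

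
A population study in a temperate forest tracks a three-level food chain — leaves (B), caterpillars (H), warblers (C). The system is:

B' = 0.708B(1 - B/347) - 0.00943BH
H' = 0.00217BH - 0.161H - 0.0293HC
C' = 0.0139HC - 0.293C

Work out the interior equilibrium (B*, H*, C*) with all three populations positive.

B* ≈ 250, H* ≈ 21.1, C* ≈ 13

From dC/dt = 0: 0.0139H* = 0.293, so H* = 21.1.
From dB/dt = 0: 0.708(1 - B*/347) = 0.00943·21.1, giving B* = 347·(1 - 0.281) = 250.
From dH/dt = 0: 0.00217·250 - 0.161 = 0.0293C*, so C* = 0.381/0.0293 = 13.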